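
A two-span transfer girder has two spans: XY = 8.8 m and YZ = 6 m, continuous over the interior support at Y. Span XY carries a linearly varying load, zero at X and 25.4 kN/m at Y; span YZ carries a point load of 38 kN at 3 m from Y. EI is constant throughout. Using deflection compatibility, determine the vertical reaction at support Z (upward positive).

R_Z = 3.116 kN

Release continuity at Y by inserting a hinge; the redundant is the internal moment M_Y. The primary structure is two simply-supported spans XY and YZ.
Rotations at Y on the released spans (each span's end-slope, ×1/EI):
  span XY: triangular load, peak 25.4: w₀L³/(45EI) = 384.7/EI
  span YZ: point load 38 at a = 3: Pab(L + b)/(6LEI) = 85.5/EI
  relative rotation θ_0 = (384.7 + 85.5)/EI = 470.2/EI
A unit hogging moment at Y produces rotation L₁/(3EI) + L₂/(3EI) = 4.933/EI.
Compatibility: M_Y·(L₁+L₂)/(3EI) = θ_0, giving M_Y = 95.3 kN·m (hogging).
Span YZ, ΣM about Z: R_Y^{YZ}·6 = 114 + 95.3, so R_Y^{YZ} = 34.88 kN and R_Z = 38 − 34.88 = 3.116 kN.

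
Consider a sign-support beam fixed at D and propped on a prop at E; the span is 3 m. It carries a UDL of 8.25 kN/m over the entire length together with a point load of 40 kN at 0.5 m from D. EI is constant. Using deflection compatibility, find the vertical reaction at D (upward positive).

R_D = 53.89 kN

Take the reaction at E as the redundant and release it; the primary structure is a cantilever fixed at D.
Free-end deflection of the primary structure under the applied loading (downward +):
  UDL 8.25: wL⁴/(8EI) = 83.53/EI
  point load 40 at a = 0.5: Pa²(3L − a)/(6EI) = 14.17/EI
  δ_0 = 97.7/EI
Flexibility coefficient — unit upward force at E: δ_{EE} = L³/(3EI) = 9/EI.
The prop prevents deflection at E: R_E = δ_0/δ_{EE} = 97.7/9 = 10.86 kN.
Vertical equilibrium: R_D = ΣP − R_E = 64.75 − 10.86 = 53.89 kN.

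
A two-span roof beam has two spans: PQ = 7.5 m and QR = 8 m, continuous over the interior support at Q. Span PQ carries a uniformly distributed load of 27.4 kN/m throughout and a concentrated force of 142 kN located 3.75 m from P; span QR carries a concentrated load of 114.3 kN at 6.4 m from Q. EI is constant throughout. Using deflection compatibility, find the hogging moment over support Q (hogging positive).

Release continuity at Q by inserting a hinge; the redundant is the internal moment M_Q. The primary structure is two simply-supported spans PQ and QR.
Rotations at Q on the released spans (each span's end-slope, ×1/EI):
  span PQ: UDL 27.4: wL³/(24EI) = 481.6/EI
  span PQ: point load 142 at a = 3.75: Pab(L + a)/(6LEI) = 499.2/EI
  span QR: point load 114.3 at a = 6.4: Pab(L + b)/(6LEI) = 234.1/EI
  relative rotation θ_0 = (980.9 + 234.1)/EI = 1215/EI
A unit hogging moment at Q produces rotation L₁/(3EI) + L₂/(3EI) = 5.167/EI.
Compatibility: M_Q·(L₁+L₂)/(3EI) = θ_0, giving M_Q = 235.2 kN·m (hogging).

M_Q = 235.2 kN·m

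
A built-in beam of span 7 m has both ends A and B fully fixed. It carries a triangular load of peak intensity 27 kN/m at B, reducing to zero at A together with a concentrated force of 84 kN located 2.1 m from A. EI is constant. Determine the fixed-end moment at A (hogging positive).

Release both end moments; the primary structure is a simply-supported span AB with redundants M_A and M_B.
End rotations of the released simple span under the applied load (×1/EI):
  at A: triangular load, peak 27: 7w₀L³/(360EI) = 180.1/EI
  at B: triangular load, peak 27: w₀L³/(45EI) = 205.8/EI
  at A: point load 84 at a = 2.1: Pab(L + b)/(6LEI) = 244.9/EI
  at B: point load 84 at a = 2.1: Pab(L + a)/(6LEI) = 187.3/EI
  θ_A0 = 425/EI,  θ_B0 = 393.1/EI
Flexibility coefficients: a unit moment at one end gives L/(3EI) there and L/(6EI) at the far end, so f₁₁ = f₂₂ = 2.333/EI and f₁₂ = f₂₁ = 1.167/EI.
Compatibility — zero rotation at each built-in end:
  2.333 M_A + 1.167 M_B = 425
  1.167 M_A + 2.333 M_B = 393.1
Solving the pair gives M_A = 130.5 kN·m and M_B = 103.2 kN·m (hogging).

M_A = 130.5 kN·m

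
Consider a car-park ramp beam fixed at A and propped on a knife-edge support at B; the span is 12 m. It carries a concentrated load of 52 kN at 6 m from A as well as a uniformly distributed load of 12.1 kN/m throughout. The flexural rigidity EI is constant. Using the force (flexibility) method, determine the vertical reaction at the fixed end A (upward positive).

Choose R_B as the redundant. The primary structure is the cantilever fixed at A.
Free-end deflection of the primary structure under the applied loading (downward +):
  point load 52 at a = 6: Pa²(3L − a)/(6EI) = 9360/EI
  UDL 12.1: wL⁴/(8EI) = 31363/EI
  δ_0 = 40723/EI
Flexibility coefficient — unit upward force at B: δ_{BB} = L³/(3EI) = 576/EI.
Compatibility at B: δ_0 − R_B·δ_{BB} = 0, so R_B = 40723/576 = 70.7 kN.
Vertical equilibrium: R_A = ΣP − R_B = 197.2 − 70.7 = 126.5 kN.

R_A = 126.5 kN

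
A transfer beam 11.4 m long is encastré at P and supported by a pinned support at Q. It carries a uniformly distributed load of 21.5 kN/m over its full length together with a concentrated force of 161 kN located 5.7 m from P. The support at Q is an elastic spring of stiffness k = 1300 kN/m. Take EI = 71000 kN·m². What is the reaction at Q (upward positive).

Remove the prop at Q; the released (primary) structure is a cantilever built in at P.
Free-end deflection of the primary structure under the applied loading (downward +):
  UDL 21.5: wL⁴/(8EI) = 45391/EI
  point load 161 at a = 5.7: Pa²(3L − a)/(6EI) = 24847/EI
  δ_0 = 70238/EI
Tip deflection under a unit load at Q: L³/(3EI) = 493.8/EI.
With EI = 71000 kN·m²: δ_0 = 0.98926 m and δ_{QQ} = 0.006956 m/kN.
Compatibility — the spring shortens by R_Q/k under the reaction it provides: δ_0 − R_Q·δ_{QQ} = R_Q/k. With 1/k = 0.000769 m/kN, R_Q = δ_0 / (δ_{QQ} + 1/k) = 0.98926 / (0.006956 + 0.000769) = 128.1 kN.

R_Q = 128.1 kN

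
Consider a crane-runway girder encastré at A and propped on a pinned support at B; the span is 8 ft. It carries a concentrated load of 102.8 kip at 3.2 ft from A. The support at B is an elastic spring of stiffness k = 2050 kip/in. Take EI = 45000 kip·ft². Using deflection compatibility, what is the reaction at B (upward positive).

R_B = 21.16 kip

Choose R_B as the redundant. The primary structure is the cantilever fixed at A.
Free-end deflection of the primary structure under the applied loading (downward +):
  point load 102.8 at a = 3.2: Pa²(3L − a)/(6EI) = 3649/EI
Flexibility coefficient — unit upward force at B: δ_{BB} = L³/(3EI) = 170.7/EI.
With EI = 45000 kip·ft²: δ_0 = 0.081095 ft and δ_{BB} = 0.003793 ft/kip.
Compatibility — the spring shortens by R_B/k under the reaction it provides: δ_0 − R_B·δ_{BB} = R_B/k. With 1/k = 1/(2050×12) ft/kip = 0.000041 ft/kip, R_B = δ_0 / (δ_{BB} + 1/k) = 0.081095 / (0.003793 + 0.000041) = 21.16 kip.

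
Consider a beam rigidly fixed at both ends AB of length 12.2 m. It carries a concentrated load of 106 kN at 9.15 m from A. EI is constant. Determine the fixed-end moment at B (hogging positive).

M_B = 181.9 kN·m

Take the two fixed-end moments M_A, M_B as redundants; the released structure is the simple span AB.
End rotations of the released simple span under the applied load (×1/EI):
  at A: point load 106 at a = 9.15: Pab(L + b)/(6LEI) = 616.3/EI
  at B: point load 106 at a = 9.15: Pab(L + a)/(6LEI) = 862.8/EI
  θ_A0 = 616.3/EI,  θ_B0 = 862.8/EI
Flexibility coefficients: a unit moment at one end gives L/(3EI) there and L/(6EI) at the far end, so f₁₁ = f₂₂ = 4.067/EI and f₁₂ = f₂₁ = 2.033/EI.
Compatibility — zero rotation at each built-in end:
  4.067 M_A + 2.033 M_B = 616.3
  2.033 M_A + 4.067 M_B = 862.8
Solving the pair gives M_A = 60.62 kN·m and M_B = 181.9 kN·m (hogging).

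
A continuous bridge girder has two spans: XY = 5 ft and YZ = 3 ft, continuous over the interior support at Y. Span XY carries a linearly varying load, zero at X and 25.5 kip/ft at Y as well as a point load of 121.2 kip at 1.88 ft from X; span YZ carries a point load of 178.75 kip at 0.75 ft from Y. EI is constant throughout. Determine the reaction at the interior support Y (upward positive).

Release continuity at Y by inserting a hinge; the redundant is the internal moment M_Y. The primary structure is two simply-supported spans XY and YZ.
Discontinuity in slope at Y on the released structure — sum the simple-span end rotations:
  span XY: triangular load, peak 25.5: w₀L³/(45EI) = 70.83/EI
  span XY: point load 121.2 at a = 1.88: Pab(L + a)/(6LEI) = 163/EI
  span YZ: point load 178.75 at a = 0.75: Pab(L + b)/(6LEI) = 87.98/EI
  relative rotation θ_0 = (233.9 + 87.98)/EI = 321.8/EI
A unit hogging moment at Y produces rotation L₁/(3EI) + L₂/(3EI) = 2.667/EI.
Compatibility: M_Y·(L₁+L₂)/(3EI) = θ_0, giving M_Y = 120.7 kip·ft (hogging).
Span XY, ΣM about X with M_Y applied at Y: R_Y^{XY}·5 = 440.4 + 120.7, so R_Y^{XY} = 112.2 kip and R_X = 184.9 − 112.2 = 72.74 kip.
Span YZ, ΣM about Z: R_Y^{YZ}·3 = 402.2 + 120.7, so R_Y^{YZ} = 174.3 kip and R_Z = 178.8 − 174.3 = 4.457 kip.
R_Y = 112.2 + 174.3 = 286.5 kip.

R_Y = 286.5 kip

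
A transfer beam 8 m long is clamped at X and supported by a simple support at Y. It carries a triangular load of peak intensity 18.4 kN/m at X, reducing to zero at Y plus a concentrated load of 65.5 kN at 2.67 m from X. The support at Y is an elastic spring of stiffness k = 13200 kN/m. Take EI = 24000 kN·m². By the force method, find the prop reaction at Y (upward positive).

Choose R_Y as the redundant. The primary structure is the cantilever fixed at X.
Deflection at Y on the released cantilever, summing each load's contribution:
  triangular load, peak 18.4 at the fixed end: w₀L⁴/(30EI) = 2512/EI
  point load 65.5 at a = 2.67: Pa²(3L − a)/(6EI) = 1660/EI
  δ_0 = 4172/EI
Tip deflection under a unit load at Y: L³/(3EI) = 170.7/EI.
With EI = 24000 kN·m²: δ_0 = 0.17384 m and δ_{YY} = 0.007111 m/kN.
Compatibility — the spring shortens by R_Y/k under the reaction it provides: δ_0 − R_Y·δ_{YY} = R_Y/k. With 1/k = 0.000076 m/kN, R_Y = δ_0 / (δ_{YY} + 1/k) = 0.17384 / (0.007111 + 0.000076) = 24.19 kN.

R_Y = 24.19 kN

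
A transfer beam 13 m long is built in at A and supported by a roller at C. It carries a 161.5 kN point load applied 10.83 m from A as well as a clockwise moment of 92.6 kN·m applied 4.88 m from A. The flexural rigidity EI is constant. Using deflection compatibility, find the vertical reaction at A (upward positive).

R_A = 33.55 kN

Remove the prop at C; the released (primary) structure is a cantilever built in at A.
Deflection at C on the released cantilever, summing each load's contribution:
  point load 161.5 at a = 10.83: Pa²(3L − a)/(6EI) = 88933/EI
  clockwise couple 92.6 at a = 4.88: M₀a(2L − a)/(2EI) = 4772/EI
  δ_0 = 93705/EI
Flexibility coefficient — unit upward force at C: δ_{CC} = L³/(3EI) = 732.3/EI.
The prop prevents deflection at C: R_C = δ_0/δ_{CC} = 93705/732.3 = 128 kN.
Vertical equilibrium: R_A = ΣP − R_C = 161.5 − 128 = 33.55 kN.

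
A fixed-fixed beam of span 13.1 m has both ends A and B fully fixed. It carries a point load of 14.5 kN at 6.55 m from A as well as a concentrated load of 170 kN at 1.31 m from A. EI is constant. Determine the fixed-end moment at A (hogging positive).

M_A = 204.1 kN·m

Take the two fixed-end moments M_A, M_B as redundants; the released structure is the simple span AB.
End rotations of the released simple span under the applied load (×1/EI):
  at A: point load 14.5 at a = 6.55: Pab(L + b)/(6LEI) = 155.5/EI
  at B: point load 14.5 at a = 6.55: Pab(L + a)/(6LEI) = 155.5/EI
  at A: point load 170 at a = 1.31: Pab(L + b)/(6LEI) = 831.5/EI
  at B: point load 170 at a = 1.31: Pab(L + a)/(6LEI) = 481.4/EI
  θ_A0 = 987/EI,  θ_B0 = 636.9/EI
Flexibility coefficients: a unit moment at one end gives L/(3EI) there and L/(6EI) at the far end, so f₁₁ = f₂₂ = 4.367/EI and f₁₂ = f₂₁ = 2.183/EI.
Compatibility — zero rotation at each built-in end:
  4.367 M_A + 2.183 M_B = 987
  2.183 M_A + 4.367 M_B = 636.9
Solving the pair gives M_A = 204.1 kN·m and M_B = 43.79 kN·m (hogging).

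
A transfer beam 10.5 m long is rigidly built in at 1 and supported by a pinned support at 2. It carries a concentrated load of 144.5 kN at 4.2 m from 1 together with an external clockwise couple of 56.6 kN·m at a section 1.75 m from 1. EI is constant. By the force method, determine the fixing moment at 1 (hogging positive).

Remove the prop at 2; the released (primary) structure is a cantilever built in at 1.
Deflection at 2 on the released cantilever, summing each load's contribution:
  point load 144.5 at a = 4.2: Pa²(3L − a)/(6EI) = 11598/EI
  clockwise couple 56.6 at a = 1.75: M₀a(2L − a)/(2EI) = 953.4/EI
  δ_0 = 12551/EI
Tip deflection under a unit load at 2: L³/(3EI) = 385.9/EI.
Compatibility at 2: δ_0 − R_2·δ_{22} = 0, so R_2 = 12551/385.9 = 32.53 kN.
Moment equilibrium about 1: M_1 = Σ(load moments about 1) − R_2·L = 663.5 − 32.53×10.5 = 322 kN·m.

M_1 = 322 kN·m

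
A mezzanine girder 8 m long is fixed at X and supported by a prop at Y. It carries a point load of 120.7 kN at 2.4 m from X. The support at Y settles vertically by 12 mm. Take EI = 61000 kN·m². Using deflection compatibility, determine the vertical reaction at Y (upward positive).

R_Y = 10.38 kN

Take the reaction at Y as the redundant and release it; the primary structure is a cantilever fixed at X.
Primary-structure tip deflection at Y by superposition:
  point load 120.7 at a = 2.4: Pa²(3L − a)/(6EI) = 2503/EI
Flexibility coefficient — unit upward force at Y: δ_{YY} = L³/(3EI) = 170.7/EI.
With EI = 61000 kN·m²: δ_0 = 0.04103 m and δ_{YY} = 0.002798 m/kN.
Compatibility — the beam at Y must follow the support down by 0.012 m: δ_0 − R_Y·δ_{YY} = 0.012, so R_Y = (0.04103 − 0.012)/0.002798 = 10.38 kN.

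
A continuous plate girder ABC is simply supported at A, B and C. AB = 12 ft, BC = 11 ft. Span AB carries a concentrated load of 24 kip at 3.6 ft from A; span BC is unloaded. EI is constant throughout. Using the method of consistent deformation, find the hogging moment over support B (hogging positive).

M_B = 20.51 kip·ft

Take M_B as the redundant. Released structure: two simple spans AB and BC with a hinge at B.
Rotations at B on the released spans (each span's end-slope, ×1/EI):
  span AB: point load 24 at a = 3.6: Pab(L + a)/(6LEI) = 157.2/EI
  relative rotation θ_0 = (157.2 + 0)/EI = 157.2/EI
A unit hogging moment at B produces rotation L₁/(3EI) + L₂/(3EI) = 7.667/EI.
Compatibility: M_B·(L₁+L₂)/(3EI) = θ_0, giving M_B = 20.51 kip·ft (hogging).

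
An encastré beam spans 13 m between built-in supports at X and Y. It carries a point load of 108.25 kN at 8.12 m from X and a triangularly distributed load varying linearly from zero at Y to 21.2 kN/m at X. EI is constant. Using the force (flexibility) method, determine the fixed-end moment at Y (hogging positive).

M_Y = 325.5 kN·m

Release both end moments; the primary structure is a simply-supported span XY with redundants M_X and M_Y.
On the primary (simply-supported) span, the end slopes from the loading are:
  at X: point load 108.25 at a = 8.12: Pab(L + b)/(6LEI) = 983.3/EI
  at Y: point load 108.25 at a = 8.12: Pab(L + a)/(6LEI) = 1161/EI
  at X: triangular load, peak 21.2: w₀L³/(45EI) = 1035/EI
  at Y: triangular load, peak 21.2: 7w₀L³/(360EI) = 905.7/EI
  θ_X0 = 2018/EI,  θ_Y0 = 2067/EI
Flexibility coefficients: a unit moment at one end gives L/(3EI) there and L/(6EI) at the far end, so f₁₁ = f₂₂ = 4.333/EI and f₁₂ = f₂₁ = 2.167/EI.
Compatibility — zero rotation at each built-in end:
  4.333 M_X + 2.167 M_Y = 2018
  2.167 M_X + 4.333 M_Y = 2067
Solving the pair gives M_X = 303 kN·m and M_Y = 325.5 kN·m (hogging).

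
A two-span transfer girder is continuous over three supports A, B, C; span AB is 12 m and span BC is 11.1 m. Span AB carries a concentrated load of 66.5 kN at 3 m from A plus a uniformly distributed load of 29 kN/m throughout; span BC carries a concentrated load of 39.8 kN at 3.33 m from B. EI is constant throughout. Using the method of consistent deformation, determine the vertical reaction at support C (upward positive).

Insert a hinge at B; M_B is the redundant, and each span becomes simply supported.
End slopes at the hinge B, treating each span as simply supported:
  span AB: point load 66.5 at a = 3: Pab(L + a)/(6LEI) = 374.1/EI
  span AB: UDL 29: wL³/(24EI) = 2088/EI
  span BC: point load 39.8 at a = 3.33: Pab(L + b)/(6LEI) = 291.8/EI
  relative rotation θ_0 = (2462 + 291.8)/EI = 2754/EI
A unit hogging moment at B produces rotation L₁/(3EI) + L₂/(3EI) = 7.7/EI.
Compatibility: M_B·(L₁+L₂)/(3EI) = θ_0, giving M_B = 357.6 kN·m (hogging).
Span BC, ΣM about C: R_B^{BC}·11.1 = 309.2 + 357.6, so R_B^{BC} = 60.08 kN and R_C = 39.8 − 60.08 = -20.28 kN.

R_C = -20.28 kN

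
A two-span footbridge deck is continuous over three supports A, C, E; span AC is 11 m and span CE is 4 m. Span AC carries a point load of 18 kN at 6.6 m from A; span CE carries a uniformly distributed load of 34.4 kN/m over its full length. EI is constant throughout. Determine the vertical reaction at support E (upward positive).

Insert a hinge at C; M_C is the redundant, and each span becomes simply supported.
Rotations at C on the released spans (each span's end-slope, ×1/EI):
  span AC: point load 18 at a = 6.6: Pab(L + a)/(6LEI) = 139.4/EI
  span CE: UDL 34.4: wL³/(24EI) = 91.73/EI
  relative rotation θ_0 = (139.4 + 91.73)/EI = 231.1/EI
A unit hogging moment at C produces rotation L₁/(3EI) + L₂/(3EI) = 5/EI.
Slope continuity at C: θ_0 = M_C·5/EI, so M_C = 231.1/5 = 46.23 kN·m (hogging).
Span CE, ΣM about E: R_C^{CE}·4 = 275.2 + 46.23, so R_C^{CE} = 80.36 kN and R_E = 137.6 − 80.36 = 57.24 kN.

R_E = 57.24 kN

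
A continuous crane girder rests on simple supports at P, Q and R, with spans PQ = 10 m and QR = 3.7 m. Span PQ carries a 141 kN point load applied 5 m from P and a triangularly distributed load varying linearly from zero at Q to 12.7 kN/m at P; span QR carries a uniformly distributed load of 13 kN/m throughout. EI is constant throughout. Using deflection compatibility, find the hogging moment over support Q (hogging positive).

M_Q = 253.1 kN·m

Take M_Q as the redundant. Released structure: two simple spans PQ and QR with a hinge at Q.
End slopes at the hinge Q, treating each span as simply supported:
  span PQ: point load 141 at a = 5: Pab(L + a)/(6LEI) = 881.2/EI
  span PQ: triangular load, peak 12.7: 7w₀L³/(360EI) = 246.9/EI
  span QR: UDL 13: wL³/(24EI) = 27.44/EI
  relative rotation θ_0 = (1128 + 27.44)/EI = 1156/EI
A unit hogging moment at Q produces rotation L₁/(3EI) + L₂/(3EI) = 4.567/EI.
Compatibility: M_Q·(L₁+L₂)/(3EI) = θ_0, giving M_Q = 253.1 kN·m (hogging).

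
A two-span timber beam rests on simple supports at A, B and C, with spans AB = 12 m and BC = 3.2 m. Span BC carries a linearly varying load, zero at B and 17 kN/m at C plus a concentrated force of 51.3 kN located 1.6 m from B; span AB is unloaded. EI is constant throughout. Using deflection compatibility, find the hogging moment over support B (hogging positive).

Insert a hinge at B; M_B is the redundant, and each span becomes simply supported.
Rotations at B on the released spans (each span's end-slope, ×1/EI):
  span BC: triangular load, peak 17: 7w₀L³/(360EI) = 10.83/EI
  span BC: point load 51.3 at a = 1.6: Pab(L + b)/(6LEI) = 32.83/EI
  relative rotation θ_0 = (0 + 43.66)/EI = 43.66/EI
A unit hogging moment at B produces rotation L₁/(3EI) + L₂/(3EI) = 5.067/EI.
Compatibility: M_B·(L₁+L₂)/(3EI) = θ_0, giving M_B = 8.618 kN·m (hogging).

M_B = 8.618 kN·m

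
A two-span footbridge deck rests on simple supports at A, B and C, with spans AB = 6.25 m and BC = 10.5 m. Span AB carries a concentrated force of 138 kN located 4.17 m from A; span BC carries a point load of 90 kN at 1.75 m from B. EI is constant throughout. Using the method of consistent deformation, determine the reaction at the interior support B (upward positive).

R_B = 201.5 kN

Take M_B as the redundant. Released structure: two simple spans AB and BC with a hinge at B.
Discontinuity in slope at B on the released structure — sum the simple-span end rotations:
  span AB: point load 138 at a = 4.17: Pab(L + a)/(6LEI) = 332.6/EI
  span BC: point load 90 at a = 1.75: Pab(L + b)/(6LEI) = 421.1/EI
  relative rotation θ_0 = (332.6 + 421.1)/EI = 753.7/EI
A unit hogging moment at B produces rotation L₁/(3EI) + L₂/(3EI) = 5.583/EI.
Slope continuity at B: θ_0 = M_B·5.583/EI, so M_B = 753.7/5.583 = 135 kN·m (hogging).
Span AB, ΣM about A with M_B applied at B: R_B^{AB}·6.25 = 575.5 + 135, so R_B^{AB} = 113.7 kN and R_A = 138 − 113.7 = 24.33 kN.
Span BC, ΣM about C: R_B^{BC}·10.5 = 787.5 + 135, so R_B^{BC} = 87.86 kN and R_C = 90 − 87.86 = 2.144 kN.
R_B = 113.7 + 87.86 = 201.5 kN.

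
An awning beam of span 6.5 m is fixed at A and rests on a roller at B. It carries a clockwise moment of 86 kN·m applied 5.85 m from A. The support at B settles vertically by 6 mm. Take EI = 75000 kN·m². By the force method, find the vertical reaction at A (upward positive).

R_A = -14.73 kN

Remove the prop at B; the released (primary) structure is a cantilever built in at A.
Downward deflection at the released point B due to the loads:
  clockwise couple 86 at a = 5.85: M₀a(2L − a)/(2EI) = 1799/EI
Tip deflection under a unit load at B: L³/(3EI) = 91.54/EI.
With EI = 75000 kN·m²: δ_0 = 0.023981 m and δ_{BB} = 0.001221 m/kN.
Compatibility — the beam at B must follow the support down by 0.006 m: δ_0 − R_B·δ_{BB} = 0.006, so R_B = (0.023981 − 0.006)/0.001221 = 14.73 kN.
Vertical equilibrium: R_A = ΣP − R_B = 0 − 14.73 = -14.73 kN.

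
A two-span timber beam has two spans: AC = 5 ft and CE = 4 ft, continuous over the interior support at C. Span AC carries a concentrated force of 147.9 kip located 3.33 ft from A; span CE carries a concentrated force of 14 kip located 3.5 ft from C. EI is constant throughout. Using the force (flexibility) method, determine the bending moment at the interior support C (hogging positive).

M_C = 77.66 kip·ft

Take M_C as the redundant. Released structure: two simple spans AC and CE with a hinge at C.
Rotations at C on the released spans (each span's end-slope, ×1/EI):
  span AC: point load 147.9 at a = 3.33: Pab(L + a)/(6LEI) = 228.4/EI
  span CE: point load 14 at a = 3.5: Pab(L + b)/(6LEI) = 4.594/EI
  relative rotation θ_0 = (228.4 + 4.594)/EI = 233/EI
A unit hogging moment at C produces rotation L₁/(3EI) + L₂/(3EI) = 3/EI.
Slope continuity at C: θ_0 = M_C·3/EI, so M_C = 233/3 = 77.66 kip·ft (hogging).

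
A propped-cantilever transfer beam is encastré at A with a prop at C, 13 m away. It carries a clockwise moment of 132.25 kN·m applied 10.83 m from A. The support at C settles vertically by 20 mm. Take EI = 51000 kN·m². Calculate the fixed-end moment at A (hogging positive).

Take the reaction at C as the redundant and release it; the primary structure is a cantilever fixed at A.
Free-end deflection of the primary structure under the applied loading (downward +):
  clockwise couple 132.25 at a = 10.83: M₀a(2L − a)/(2EI) = 10864/EI
Tip deflection under a unit load at C: L³/(3EI) = 732.3/EI.
With EI = 51000 kN·m²: δ_0 = 0.21301 m and δ_{CC} = 0.014359 m/kN.
Compatibility — the beam at C must follow the support down by 0.02 m: δ_0 − R_C·δ_{CC} = 0.02, so R_C = (0.21301 − 0.02)/0.014359 = 13.44 kN.
Moment equilibrium about A: M_A = Σ(load moments about A) − R_C·L = 132.2 − 13.44×13 = -42.49 kN·m.

M_A = -42.49 kN·m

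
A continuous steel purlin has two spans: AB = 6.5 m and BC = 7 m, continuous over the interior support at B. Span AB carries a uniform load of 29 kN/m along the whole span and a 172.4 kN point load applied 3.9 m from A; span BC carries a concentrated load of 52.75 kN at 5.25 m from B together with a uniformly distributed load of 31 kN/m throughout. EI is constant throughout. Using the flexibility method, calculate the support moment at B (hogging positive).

Insert a hinge at B; M_B is the redundant, and each span becomes simply supported.
Discontinuity in slope at B on the released structure — sum the simple-span end rotations:
  span AB: UDL 29: wL³/(24EI) = 331.8/EI
  span AB: point load 172.4 at a = 3.9: Pab(L + a)/(6LEI) = 466.2/EI
  span BC: point load 52.75 at a = 5.25: Pab(L + b)/(6LEI) = 101/EI
  span BC: UDL 31: wL³/(24EI) = 443/EI
  relative rotation θ_0 = (798 + 544)/EI = 1342/EI
A unit hogging moment at B produces rotation L₁/(3EI) + L₂/(3EI) = 4.5/EI.
Compatibility: M_B·(L₁+L₂)/(3EI) = θ_0, giving M_B = 298.2 kN·m (hogging).

M_B = 298.2 kN·m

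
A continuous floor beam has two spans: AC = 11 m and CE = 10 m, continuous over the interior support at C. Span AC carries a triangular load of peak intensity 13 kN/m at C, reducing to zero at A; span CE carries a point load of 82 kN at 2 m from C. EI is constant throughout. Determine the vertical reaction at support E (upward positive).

R_E = 5.284 kN

Insert a hinge at C; M_C is the redundant, and each span becomes simply supported.
End slopes at the hinge C, treating each span as simply supported:
  span AC: triangular load, peak 13: w₀L³/(45EI) = 384.5/EI
  span CE: point load 82 at a = 2: Pab(L + b)/(6LEI) = 393.6/EI
  relative rotation θ_0 = (384.5 + 393.6)/EI = 778.1/EI
A unit hogging moment at C produces rotation L₁/(3EI) + L₂/(3EI) = 7/EI.
Compatibility: M_C·(L₁+L₂)/(3EI) = θ_0, giving M_C = 111.2 kN·m (hogging).
Span CE, ΣM about E: R_C^{CE}·10 = 656 + 111.2, so R_C^{CE} = 76.72 kN and R_E = 82 − 76.72 = 5.284 kN.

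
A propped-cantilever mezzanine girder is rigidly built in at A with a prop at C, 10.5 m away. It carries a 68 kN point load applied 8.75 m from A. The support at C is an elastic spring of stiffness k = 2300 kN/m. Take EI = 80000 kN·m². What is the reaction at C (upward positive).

Choose R_C as the redundant. The primary structure is the cantilever fixed at A.
Free-end deflection of the primary structure under the applied loading (downward +):
  point load 68 at a = 8.75: Pa²(3L − a)/(6EI) = 19740/EI
Flexibility coefficient — unit upward force at C: δ_{CC} = L³/(3EI) = 385.9/EI.
With EI = 80000 kN·m²: δ_0 = 0.24675 m and δ_{CC} = 0.004823 m/kN.
Compatibility — the spring shortens by R_C/k under the reaction it provides: δ_0 − R_C·δ_{CC} = R_C/k. With 1/k = 0.000435 m/kN, R_C = δ_0 / (δ_{CC} + 1/k) = 0.24675 / (0.004823 + 0.000435) = 46.93 kN.

R_C = 46.93 kN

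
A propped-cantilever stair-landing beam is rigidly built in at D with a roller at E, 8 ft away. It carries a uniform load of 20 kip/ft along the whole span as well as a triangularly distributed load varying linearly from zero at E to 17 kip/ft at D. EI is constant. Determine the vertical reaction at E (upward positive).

R_E = 73.6 kip

Take the reaction at E as the redundant and release it; the primary structure is a cantilever fixed at D.
Deflection at E on the released cantilever, summing each load's contribution:
  UDL 20: wL⁴/(8EI) = 10240/EI
  triangular load, peak 17 at the fixed end: w₀L⁴/(30EI) = 2321/EI
  δ_0 = 12561/EI
Tip deflection under a unit load at E: L³/(3EI) = 170.7/EI.
The prop prevents deflection at E: R_E = δ_0/δ_{EE} = 12561/170.7 = 73.6 kip.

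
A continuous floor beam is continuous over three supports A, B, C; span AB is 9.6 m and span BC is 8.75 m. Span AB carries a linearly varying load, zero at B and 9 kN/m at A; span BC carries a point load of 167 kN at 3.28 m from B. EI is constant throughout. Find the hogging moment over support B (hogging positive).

Release continuity at B by inserting a hinge; the redundant is the internal moment M_B. The primary structure is two simply-supported spans AB and BC.
Rotations at B on the released spans (each span's end-slope, ×1/EI):
  span AB: triangular load, peak 9: 7w₀L³/(360EI) = 154.8/EI
  span BC: point load 167 at a = 3.28: Pab(L + b)/(6LEI) = 811.6/EI
  relative rotation θ_0 = (154.8 + 811.6)/EI = 966.4/EI
A unit hogging moment at B produces rotation L₁/(3EI) + L₂/(3EI) = 6.117/EI.
Slope continuity at B: θ_0 = M_B·6.117/EI, so M_B = 966.4/6.117 = 158 kN·m (hogging).

M_B = 158 kN·m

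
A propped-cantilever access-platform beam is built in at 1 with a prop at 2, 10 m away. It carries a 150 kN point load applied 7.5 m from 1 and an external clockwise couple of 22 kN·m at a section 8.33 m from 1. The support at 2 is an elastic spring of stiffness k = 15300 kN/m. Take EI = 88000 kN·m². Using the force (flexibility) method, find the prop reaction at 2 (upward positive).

R_2 = 96.47 kN

Release the roller at 2. Primary structure: cantilever fixed at 1.
Free-end deflection of the primary structure under the applied loading (downward +):
  point load 150 at a = 7.5: Pa²(3L − a)/(6EI) = 31641/EI
  clockwise couple 22 at a = 8.33: M₀a(2L − a)/(2EI) = 1069/EI
  δ_0 = 32710/EI
Flexibility coefficient — unit upward force at 2: δ_{22} = L³/(3EI) = 333.3/EI.
With EI = 88000 kN·m²: δ_0 = 0.3717 m and δ_{22} = 0.003788 m/kN.
Compatibility — the spring shortens by R_2/k under the reaction it provides: δ_0 − R_2·δ_{22} = R_2/k. With 1/k = 0.000065 m/kN, R_2 = δ_0 / (δ_{22} + 1/k) = 0.3717 / (0.003788 + 0.000065) = 96.47 kN.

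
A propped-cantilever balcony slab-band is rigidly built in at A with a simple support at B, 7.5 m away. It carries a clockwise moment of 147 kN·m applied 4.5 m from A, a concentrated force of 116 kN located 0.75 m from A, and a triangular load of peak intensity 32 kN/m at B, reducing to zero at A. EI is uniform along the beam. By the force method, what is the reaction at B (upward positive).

Release the roller at B. Primary structure: cantilever fixed at A.
Free-end deflection of the primary structure under the applied loading (downward +):
  clockwise couple 147 at a = 4.5: M₀a(2L − a)/(2EI) = 3473/EI
  point load 116 at a = 0.75: Pa²(3L − a)/(6EI) = 236.5/EI
  triangular load, peak 32 at the free end: 11w₀L⁴/(120EI) = 9281/EI
  δ_0 = 12991/EI
Tip deflection under a unit load at B: L³/(3EI) = 140.6/EI.
Compatibility at B: δ_0 − R_B·δ_{BB} = 0, so R_B = 12991/140.6 = 92.38 kN.

R_B = 92.38 kN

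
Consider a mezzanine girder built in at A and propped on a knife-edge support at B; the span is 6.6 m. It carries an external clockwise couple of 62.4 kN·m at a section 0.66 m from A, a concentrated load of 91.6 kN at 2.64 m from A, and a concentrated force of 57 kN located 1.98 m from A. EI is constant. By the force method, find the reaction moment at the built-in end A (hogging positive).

M_A = 227.8 kN·m

Choose R_B as the redundant. The primary structure is the cantilever fixed at A.
Free-end deflection of the primary structure under the applied loading (downward +):
  clockwise couple 62.4 at a = 0.66: M₀a(2L − a)/(2EI) = 258.2/EI
  point load 91.6 at a = 2.64: Pa²(3L − a)/(6EI) = 1826/EI
  point load 57 at a = 1.98: Pa²(3L − a)/(6EI) = 663.7/EI
  δ_0 = 2748/EI
Tip deflection under a unit load at B: L³/(3EI) = 95.83/EI.
The prop prevents deflection at B: R_B = δ_0/δ_{BB} = 2748/95.83 = 28.67 kN.
Moment equilibrium about A: M_A = Σ(load moments about A) − R_B·L = 417.1 − 28.67×6.6 = 227.8 kN·m.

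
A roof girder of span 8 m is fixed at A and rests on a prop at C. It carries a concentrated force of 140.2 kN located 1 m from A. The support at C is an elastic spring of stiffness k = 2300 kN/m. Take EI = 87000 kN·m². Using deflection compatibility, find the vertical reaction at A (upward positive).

R_A = 137.6 kN

Release the roller at C. Primary structure: cantilever fixed at A.
Downward deflection at the released point C due to the loads:
  point load 140.2 at a = 1: Pa²(3L − a)/(6EI) = 537.4/EI
Tip deflection under a unit load at C: L³/(3EI) = 170.7/EI.
With EI = 87000 kN·m²: δ_0 = 0.006177 m and δ_{CC} = 0.001962 m/kN.
Compatibility — the spring shortens by R_C/k under the reaction it provides: δ_0 − R_C·δ_{CC} = R_C/k. With 1/k = 0.000435 m/kN, R_C = δ_0 / (δ_{CC} + 1/k) = 0.006177 / (0.001962 + 0.000435) = 2.578 kN.
Vertical equilibrium: R_A = ΣP − R_C = 140.2 − 2.578 = 137.6 kN.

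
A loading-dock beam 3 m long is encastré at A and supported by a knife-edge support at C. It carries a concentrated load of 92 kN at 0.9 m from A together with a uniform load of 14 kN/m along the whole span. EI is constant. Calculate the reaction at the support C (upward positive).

R_C = 26.93 kN

Take the reaction at C as the redundant and release it; the primary structure is a cantilever fixed at A.
Free-end deflection of the primary structure under the applied loading (downward +):
  point load 92 at a = 0.9: Pa²(3L − a)/(6EI) = 100.6/EI
  UDL 14: wL⁴/(8EI) = 141.8/EI
  δ_0 = 242.4/EI
Tip deflection under a unit load at C: L³/(3EI) = 9/EI.
Compatibility at C: δ_0 − R_C·δ_{CC} = 0, so R_C = 242.4/9 = 26.93 kN.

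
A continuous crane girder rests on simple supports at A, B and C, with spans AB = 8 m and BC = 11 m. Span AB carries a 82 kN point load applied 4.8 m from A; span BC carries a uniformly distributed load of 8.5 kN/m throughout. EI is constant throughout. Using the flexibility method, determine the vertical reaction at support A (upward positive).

Insert a hinge at B; M_B is the redundant, and each span becomes simply supported.
End slopes at the hinge B, treating each span as simply supported:
  span AB: point load 82 at a = 4.8: Pab(L + a)/(6LEI) = 335.9/EI
  span BC: UDL 8.5: wL³/(24EI) = 471.4/EI
  relative rotation θ_0 = (335.9 + 471.4)/EI = 807.3/EI
A unit hogging moment at B produces rotation L₁/(3EI) + L₂/(3EI) = 6.333/EI.
Compatibility: M_B·(L₁+L₂)/(3EI) = θ_0, giving M_B = 127.5 kN·m (hogging).
Span AB, ΣM about A with M_B applied at B: R_B^{AB}·8 = 393.6 + 127.5, so R_B^{AB} = 65.13 kN and R_A = 82 − 65.13 = 16.87 kN.

R_A = 16.87 kN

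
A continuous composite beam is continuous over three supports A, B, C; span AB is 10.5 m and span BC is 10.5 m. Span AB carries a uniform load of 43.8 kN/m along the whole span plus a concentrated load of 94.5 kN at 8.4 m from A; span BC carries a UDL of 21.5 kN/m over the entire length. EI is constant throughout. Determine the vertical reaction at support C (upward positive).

Release continuity at B by inserting a hinge; the redundant is the internal moment M_B. The primary structure is two simply-supported spans AB and BC.
Rotations at B on the released spans (each span's end-slope, ×1/EI):
  span AB: UDL 43.8: wL³/(24EI) = 2113/EI
  span AB: point load 94.5 at a = 8.4: Pab(L + a)/(6LEI) = 500.1/EI
  span BC: UDL 21.5: wL³/(24EI) = 1037/EI
  relative rotation θ_0 = (2613 + 1037)/EI = 3650/EI
A unit hogging moment at B produces rotation L₁/(3EI) + L₂/(3EI) = 7/EI.
Slope continuity at B: θ_0 = M_B·7/EI, so M_B = 3650/7 = 521.4 kN·m (hogging).
Span BC, ΣM about C: R_B^{BC}·10.5 = 1185 + 521.4, so R_B^{BC} = 162.5 kN and R_C = 225.8 − 162.5 = 63.22 kN.

R_C = 63.22 kN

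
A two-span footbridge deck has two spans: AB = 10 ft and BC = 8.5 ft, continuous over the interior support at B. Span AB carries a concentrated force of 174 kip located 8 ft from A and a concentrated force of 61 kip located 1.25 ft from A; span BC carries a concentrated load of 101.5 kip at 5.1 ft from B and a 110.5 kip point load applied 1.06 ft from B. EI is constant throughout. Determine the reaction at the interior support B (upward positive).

R_B = 342.1 kip

Insert a hinge at B; M_B is the redundant, and each span becomes simply supported.
Rotations at B on the released spans (each span's end-slope, ×1/EI):
  span AB: point load 174 at a = 8: Pab(L + a)/(6LEI) = 835.2/EI
  span AB: point load 61 at a = 1.25: Pab(L + a)/(6LEI) = 125.1/EI
  span BC: point load 101.5 at a = 5.1: Pab(L + b)/(6LEI) = 410.7/EI
  span BC: point load 110.5 at a = 1.06: Pab(L + b)/(6LEI) = 272.4/EI
  relative rotation θ_0 = (960.3 + 683)/EI = 1643/EI
A unit hogging moment at B produces rotation L₁/(3EI) + L₂/(3EI) = 6.167/EI.
Compatibility: M_B·(L₁+L₂)/(3EI) = θ_0, giving M_B = 266.5 kip·ft (hogging).
Span AB, ΣM about A with M_B applied at B: R_B^{AB}·10 = 1468 + 266.5, so R_B^{AB} = 173.5 kip and R_A = 235 − 173.5 = 61.53 kip.
Span BC, ΣM about C: R_B^{BC}·8.5 = 1167 + 266.5, so R_B^{BC} = 168.7 kip and R_C = 212 − 168.7 = 43.33 kip.
R_B = 173.5 + 168.7 = 342.1 kip.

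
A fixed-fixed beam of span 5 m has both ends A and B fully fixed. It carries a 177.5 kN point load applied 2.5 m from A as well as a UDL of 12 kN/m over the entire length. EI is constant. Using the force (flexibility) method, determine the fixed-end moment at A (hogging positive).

M_A = 135.9 kN·m

Take the two fixed-end moments M_A, M_B as redundants; the released structure is the simple span AB.
End rotations of the released simple span under the applied load (×1/EI):
  at A: point load 177.5 at a = 2.5: Pab(L + b)/(6LEI) = 277.3/EI
  at B: point load 177.5 at a = 2.5: Pab(L + a)/(6LEI) = 277.3/EI
  at A: UDL 12: wL³/(24EI) = 62.5/EI
  at B: UDL 12: wL³/(24EI) = 62.5/EI
  θ_A0 = 339.8/EI,  θ_B0 = 339.8/EI
Flexibility coefficients: a unit moment at one end gives L/(3EI) there and L/(6EI) at the far end, so f₁₁ = f₂₂ = 1.667/EI and f₁₂ = f₂₁ = 0.8333/EI.
Compatibility — zero rotation at each built-in end:
  1.667 M_A + 0.8333 M_B = 339.8
  0.8333 M_A + 1.667 M_B = 339.8
Solving the pair gives M_A = 135.9 kN·m and M_B = 135.9 kN·m (hogging).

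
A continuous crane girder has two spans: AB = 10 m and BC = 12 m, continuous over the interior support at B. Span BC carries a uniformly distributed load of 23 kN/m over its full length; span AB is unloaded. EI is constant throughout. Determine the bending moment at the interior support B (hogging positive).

Insert a hinge at B; M_B is the redundant, and each span becomes simply supported.
Rotations at B on the released spans (each span's end-slope, ×1/EI):
  span BC: UDL 23: wL³/(24EI) = 1656/EI
  relative rotation θ_0 = (0 + 1656)/EI = 1656/EI
A unit hogging moment at B produces rotation L₁/(3EI) + L₂/(3EI) = 7.333/EI.
Slope continuity at B: θ_0 = M_B·7.333/EI, so M_B = 1656/7.333 = 225.8 kN·m (hogging).

M_B = 225.8 kN·m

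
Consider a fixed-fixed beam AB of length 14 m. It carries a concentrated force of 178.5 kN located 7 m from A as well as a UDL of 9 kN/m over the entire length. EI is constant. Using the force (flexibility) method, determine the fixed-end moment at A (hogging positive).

Release both end moments; the primary structure is a simply-supported span AB with redundants M_A and M_B.
Simple-span end rotations at A and B under the given loads:
  at A: point load 178.5 at a = 7: Pab(L + b)/(6LEI) = 2187/EI
  at B: point load 178.5 at a = 7: Pab(L + a)/(6LEI) = 2187/EI
  at A: UDL 9: wL³/(24EI) = 1029/EI
  at B: UDL 9: wL³/(24EI) = 1029/EI
  θ_A0 = 3216/EI,  θ_B0 = 3216/EI
Flexibility coefficients: a unit moment at one end gives L/(3EI) there and L/(6EI) at the far end, so f₁₁ = f₂₂ = 4.667/EI and f₁₂ = f₂₁ = 2.333/EI.
Compatibility — zero rotation at each built-in end:
  4.667 M_A + 2.333 M_B = 3216
  2.333 M_A + 4.667 M_B = 3216
Solving the pair gives M_A = 459.4 kN·m and M_B = 459.4 kN·m (hogging).

M_A = 459.4 kN·m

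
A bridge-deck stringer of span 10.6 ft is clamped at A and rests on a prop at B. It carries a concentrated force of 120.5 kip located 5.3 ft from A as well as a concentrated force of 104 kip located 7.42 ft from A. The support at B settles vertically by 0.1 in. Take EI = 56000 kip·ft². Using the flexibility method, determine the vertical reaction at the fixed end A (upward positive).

Choose R_B as the redundant. The primary structure is the cantilever fixed at A.
Deflection at B on the released cantilever, summing each load's contribution:
  point load 120.5 at a = 5.3: Pa²(3L − a)/(6EI) = 14950/EI
  point load 104 at a = 7.42: Pa²(3L − a)/(6EI) = 23266/EI
  δ_0 = 38216/EI
Flexibility coefficient — unit upward force at B: δ_{BB} = L³/(3EI) = 397/EI.
With EI = 56000 kip·ft²: δ_0 = 0.68243 ft and δ_{BB} = 0.007089 ft/kip.
Compatibility — the beam at B must follow the support down by 0.008333 ft: δ_0 − R_B·δ_{BB} = 0.008333, so R_B = (0.68243 − 0.008333)/0.007089 = 95.08 kip.
Vertical equilibrium: R_A = ΣP − R_B = 224.5 − 95.08 = 129.4 kip.

R_A = 129.4 kip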